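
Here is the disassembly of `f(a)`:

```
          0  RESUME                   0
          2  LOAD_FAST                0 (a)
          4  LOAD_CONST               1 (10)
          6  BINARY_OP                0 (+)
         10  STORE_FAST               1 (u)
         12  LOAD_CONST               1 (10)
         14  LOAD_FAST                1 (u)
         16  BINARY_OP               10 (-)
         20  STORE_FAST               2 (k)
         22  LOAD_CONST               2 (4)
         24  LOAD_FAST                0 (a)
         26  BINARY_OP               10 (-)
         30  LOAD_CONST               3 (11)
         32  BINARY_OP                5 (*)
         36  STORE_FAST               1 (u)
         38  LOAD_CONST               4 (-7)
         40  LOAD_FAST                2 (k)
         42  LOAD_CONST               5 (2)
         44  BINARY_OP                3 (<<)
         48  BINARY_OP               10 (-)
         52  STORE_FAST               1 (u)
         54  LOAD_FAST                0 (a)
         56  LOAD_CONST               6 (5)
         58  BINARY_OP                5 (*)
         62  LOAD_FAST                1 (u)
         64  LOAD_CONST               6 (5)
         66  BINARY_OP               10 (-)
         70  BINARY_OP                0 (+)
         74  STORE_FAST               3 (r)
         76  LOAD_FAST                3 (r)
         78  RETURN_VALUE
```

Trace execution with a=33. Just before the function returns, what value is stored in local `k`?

-33

LOAD_FAST a → push 33. Stack: [33]
LOAD_CONST → push 10. Stack: [33, 10]
BINARY_OP + → 33 + 10 = 43. Stack: [43]
STORE_FAST u → u=43. Stack: []
LOAD_CONST → push 10. Stack: [10]
LOAD_FAST u → push 43. Stack: [10, 43]
BINARY_OP - → 10 - 43 = -33. Stack: [-33]
STORE_FAST k → k=-33. Stack: []
LOAD_CONST → push 4. Stack: [4]
LOAD_FAST a → push 33. Stack: [4, 33]
BINARY_OP - → 4 - 33 = -29. Stack: [-29]
LOAD_CONST → push 11. Stack: [-29, 11]
BINARY_OP * → -29 * 11 = -319. Stack: [-319]
STORE_FAST u → u=-319. Stack: []
LOAD_CONST → push -7. Stack: [-7]
LOAD_FAST k → push -33. Stack: [-7, -33]
LOAD_CONST → push 2. Stack: [-7, -33, 2]
BINARY_OP << → -33 << 2 = -132. Stack: [-7, -132]
BINARY_OP - → -7 - -132 = 125. Stack: [125]
STORE_FAST u → u=125. Stack: []
LOAD_FAST a → push 33. Stack: [33]
LOAD_CONST → push 5. Stack: [33, 5]
BINARY_OP * → 33 * 5 = 165. Stack: [165]
LOAD_FAST u → push 125. Stack: [165, 125]
LOAD_CONST → push 5. Stack: [165, 125, 5]
BINARY_OP - → 125 - 5 = 120. Stack: [165, 120]
BINARY_OP + → 165 + 120 = 285. Stack: [285]
STORE_FAST r → r=285. Stack: []
LOAD_FAST r → push 285. Stack: [285]
RETURN_VALUE → return 285.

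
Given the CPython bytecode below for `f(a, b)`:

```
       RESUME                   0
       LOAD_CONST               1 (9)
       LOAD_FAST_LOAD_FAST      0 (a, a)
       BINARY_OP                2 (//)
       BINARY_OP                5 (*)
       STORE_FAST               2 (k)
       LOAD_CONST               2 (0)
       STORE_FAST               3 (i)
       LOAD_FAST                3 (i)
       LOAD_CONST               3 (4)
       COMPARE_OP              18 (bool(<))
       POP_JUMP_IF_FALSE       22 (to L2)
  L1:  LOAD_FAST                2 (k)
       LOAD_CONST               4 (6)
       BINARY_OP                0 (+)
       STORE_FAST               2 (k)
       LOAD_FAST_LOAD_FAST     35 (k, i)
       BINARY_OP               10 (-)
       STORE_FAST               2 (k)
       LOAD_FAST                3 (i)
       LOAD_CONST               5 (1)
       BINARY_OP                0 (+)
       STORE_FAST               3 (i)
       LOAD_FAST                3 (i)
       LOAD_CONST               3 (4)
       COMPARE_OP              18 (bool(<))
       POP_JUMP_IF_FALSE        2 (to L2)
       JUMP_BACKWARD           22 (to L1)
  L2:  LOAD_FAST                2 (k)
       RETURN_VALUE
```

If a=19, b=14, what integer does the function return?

27

LOAD_CONST → push 9
LOAD_FAST_LOAD_FAST a,a → push 19,19
BINARY_OP // → 19 // 19 = 1
BINARY_OP * → 9 * 1 = 9
STORE_FAST k → k=9
LOAD_CONST → push 0
STORE_FAST i → i=0
LOAD_FAST i → push 0
LOAD_CONST → push 4
COMPARE_OP bool(<) → 0 vs 4 = True
POP_JUMP_IF_FALSE → pop True; no jump
LOAD_FAST k → push 9
LOAD_CONST → push 6
BINARY_OP + → 9 + 6 = 15
STORE_FAST k → k=15
LOAD_FAST_LOAD_FAST k,i → push 15,0
BINARY_OP - → 15 - 0 = 15
STORE_FAST k → k=15
LOAD_FAST i → push 0
LOAD_CONST → push 1
BINARY_OP + → 0 + 1 = 1
STORE_FAST i → i=1
LOAD_FAST i → push 1
LOAD_CONST → push 4
COMPARE_OP bool(<) → 1 vs 4 = True
POP_JUMP_IF_FALSE → pop True; no jump
LOAD_FAST k → push 15
LOAD_CONST → push 6
BINARY_OP + → 15 + 6 = 21
STORE_FAST k → k=21
LOAD_FAST_LOAD_FAST k,i → push 21,1
BINARY_OP - → 21 - 1 = 20
STORE_FAST k → k=20
LOAD_FAST i → push 1
LOAD_CONST → push 1
BINARY_OP + → 1 + 1 = 2
STORE_FAST i → i=2
LOAD_FAST i → push 2
LOAD_CONST → push 4
COMPARE_OP bool(<) → 2 vs 4 = True
POP_JUMP_IF_FALSE → pop True; no jump
LOAD_FAST k → push 20
LOAD_CONST → push 6
BINARY_OP + → 20 + 6 = 26
STORE_FAST k → k=26
LOAD_FAST_LOAD_FAST k,i → push 26,2
BINARY_OP - → 26 - 2 = 24
STORE_FAST k → k=24
LOAD_FAST i → push 2
LOAD_CONST → push 1
BINARY_OP + → 2 + 1 = 3
STORE_FAST i → i=3
LOAD_FAST i → push 3
LOAD_CONST → push 4
COMPARE_OP bool(<) → 3 vs 4 = True
POP_JUMP_IF_FALSE → pop True; no jump
LOAD_FAST k → push 24
LOAD_CONST → push 6
BINARY_OP + → 24 + 6 = 30
STORE_FAST k → k=30
LOAD_FAST_LOAD_FAST k,i → push 30,3
BINARY_OP - → 30 - 3 = 27
STORE_FAST k → k=27
LOAD_FAST i → push 3
LOAD_CONST → push 1
BINARY_OP + → 3 + 1 = 4
STORE_FAST i → i=4
LOAD_FAST i → push 4
LOAD_CONST → push 4
COMPARE_OP bool(<) → 4 vs 4 = False
POP_JUMP_IF_FALSE → pop False; jump
LOAD_FAST k → push 27
RETURN_VALUE → return 27.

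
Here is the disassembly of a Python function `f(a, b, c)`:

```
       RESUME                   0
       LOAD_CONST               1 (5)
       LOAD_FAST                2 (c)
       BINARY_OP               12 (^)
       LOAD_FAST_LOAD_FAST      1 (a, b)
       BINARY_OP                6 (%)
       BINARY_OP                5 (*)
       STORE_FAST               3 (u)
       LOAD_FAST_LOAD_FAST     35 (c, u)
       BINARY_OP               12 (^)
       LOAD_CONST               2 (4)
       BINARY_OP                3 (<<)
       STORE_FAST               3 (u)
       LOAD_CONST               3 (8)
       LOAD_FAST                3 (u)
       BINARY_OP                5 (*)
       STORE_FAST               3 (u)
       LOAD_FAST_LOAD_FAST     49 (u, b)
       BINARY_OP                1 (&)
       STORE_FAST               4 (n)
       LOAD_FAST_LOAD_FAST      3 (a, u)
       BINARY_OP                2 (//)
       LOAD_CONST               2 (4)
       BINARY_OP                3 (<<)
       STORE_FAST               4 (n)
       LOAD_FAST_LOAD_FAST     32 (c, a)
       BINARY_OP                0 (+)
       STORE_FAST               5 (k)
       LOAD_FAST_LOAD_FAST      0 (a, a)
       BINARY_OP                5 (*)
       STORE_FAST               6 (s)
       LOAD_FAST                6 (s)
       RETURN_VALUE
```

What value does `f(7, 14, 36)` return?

49

LOAD_CONST → push 5. Stack: [5]
LOAD_FAST c → push 36. Stack: [5, 36]
BINARY_OP ^ → 5 ^ 36 = 33. Stack: [33]
LOAD_FAST_LOAD_FAST a,b → push 7,14. Stack: [33, 7, 14]
BINARY_OP % → 7 % 14 = 7. Stack: [33, 7]
BINARY_OP * → 33 * 7 = 231. Stack: [231]
STORE_FAST u → u=231. Stack: []
LOAD_FAST_LOAD_FAST c,u → push 36,231. Stack: [36, 231]
BINARY_OP ^ → 36 ^ 231 = 195. Stack: [195]
LOAD_CONST → push 4. Stack: [195, 4]
BINARY_OP << → 195 << 4 = 3120. Stack: [3120]
STORE_FAST u → u=3120. Stack: []
LOAD_CONST → push 8. Stack: [8]
LOAD_FAST u → push 3120. Stack: [8, 3120]
BINARY_OP * → 8 * 3120 = 24960. Stack: [24960]
STORE_FAST u → u=24960. Stack: []
LOAD_FAST_LOAD_FAST u,b → push 24960,14. Stack: [24960, 14]
BINARY_OP & → 24960 & 14 = 0. Stack: [0]
STORE_FAST n → n=0. Stack: []
LOAD_FAST_LOAD_FAST a,u → push 7,24960. Stack: [7, 24960]
BINARY_OP // → 7 // 24960 = 0. Stack: [0]
LOAD_CONST → push 4. Stack: [0, 4]
BINARY_OP << → 0 << 4 = 0. Stack: [0]
STORE_FAST n → n=0. Stack: []
LOAD_FAST_LOAD_FAST c,a → push 36,7. Stack: [36, 7]
BINARY_OP + → 36 + 7 = 43. Stack: [43]
STORE_FAST k → k=43. Stack: []
LOAD_FAST_LOAD_FAST a,a → push 7,7. Stack: [7, 7]
BINARY_OP * → 7 * 7 = 49. Stack: [49]
STORE_FAST s → s=49. Stack: []
LOAD_FAST s → push 49. Stack: [49]
RETURN_VALUE → return 49.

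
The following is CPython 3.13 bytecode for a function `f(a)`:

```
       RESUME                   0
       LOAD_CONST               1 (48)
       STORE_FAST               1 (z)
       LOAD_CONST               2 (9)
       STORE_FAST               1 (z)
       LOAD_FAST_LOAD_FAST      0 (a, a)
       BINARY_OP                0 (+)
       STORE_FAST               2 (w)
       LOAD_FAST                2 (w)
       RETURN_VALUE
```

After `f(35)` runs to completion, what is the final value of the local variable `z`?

LOAD_CONST → push 48. Stack: [48]
STORE_FAST z → z=48. Stack: []
LOAD_CONST → push 9. Stack: [9]
STORE_FAST z → z=9. Stack: []
LOAD_FAST_LOAD_FAST a,a → push 35,35. Stack: [35, 35]
BINARY_OP + → 35 + 35 = 70. Stack: [70]
STORE_FAST w → w=70. Stack: []
LOAD_FAST w → push 70. Stack: [70]
RETURN_VALUE → return 70.

9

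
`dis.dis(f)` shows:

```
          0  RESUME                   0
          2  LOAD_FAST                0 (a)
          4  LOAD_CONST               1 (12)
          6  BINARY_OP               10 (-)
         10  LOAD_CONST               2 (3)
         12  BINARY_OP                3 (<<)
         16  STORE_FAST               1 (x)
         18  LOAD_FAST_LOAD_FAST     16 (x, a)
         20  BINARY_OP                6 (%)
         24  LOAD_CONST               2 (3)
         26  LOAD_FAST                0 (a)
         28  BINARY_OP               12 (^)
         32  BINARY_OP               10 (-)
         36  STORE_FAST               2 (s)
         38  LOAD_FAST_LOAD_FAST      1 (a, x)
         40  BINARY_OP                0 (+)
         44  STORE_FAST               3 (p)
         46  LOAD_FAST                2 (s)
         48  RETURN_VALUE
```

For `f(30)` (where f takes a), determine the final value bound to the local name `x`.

144

LOAD_FAST a → push 30. Stack: [30]
LOAD_CONST → push 12. Stack: [30, 12]
BINARY_OP - → 30 - 12 = 18. Stack: [18]
LOAD_CONST → push 3. Stack: [18, 3]
BINARY_OP << → 18 << 3 = 144. Stack: [144]
STORE_FAST x → x=144. Stack: []
LOAD_FAST_LOAD_FAST x,a → push 144,30. Stack: [144, 30]
BINARY_OP % → 144 % 30 = 24. Stack: [24]
LOAD_CONST → push 3. Stack: [24, 3]
LOAD_FAST a → push 30. Stack: [24, 3, 30]
BINARY_OP ^ → 3 ^ 30 = 29. Stack: [24, 29]
BINARY_OP - → 24 - 29 = -5. Stack: [-5]
STORE_FAST s → s=-5. Stack: []
LOAD_FAST_LOAD_FAST a,x → push 30,144. Stack: [30, 144]
BINARY_OP + → 30 + 144 = 174. Stack: [174]
STORE_FAST p → p=174. Stack: []
LOAD_FAST s → push -5. Stack: [-5]
RETURN_VALUE → return -5.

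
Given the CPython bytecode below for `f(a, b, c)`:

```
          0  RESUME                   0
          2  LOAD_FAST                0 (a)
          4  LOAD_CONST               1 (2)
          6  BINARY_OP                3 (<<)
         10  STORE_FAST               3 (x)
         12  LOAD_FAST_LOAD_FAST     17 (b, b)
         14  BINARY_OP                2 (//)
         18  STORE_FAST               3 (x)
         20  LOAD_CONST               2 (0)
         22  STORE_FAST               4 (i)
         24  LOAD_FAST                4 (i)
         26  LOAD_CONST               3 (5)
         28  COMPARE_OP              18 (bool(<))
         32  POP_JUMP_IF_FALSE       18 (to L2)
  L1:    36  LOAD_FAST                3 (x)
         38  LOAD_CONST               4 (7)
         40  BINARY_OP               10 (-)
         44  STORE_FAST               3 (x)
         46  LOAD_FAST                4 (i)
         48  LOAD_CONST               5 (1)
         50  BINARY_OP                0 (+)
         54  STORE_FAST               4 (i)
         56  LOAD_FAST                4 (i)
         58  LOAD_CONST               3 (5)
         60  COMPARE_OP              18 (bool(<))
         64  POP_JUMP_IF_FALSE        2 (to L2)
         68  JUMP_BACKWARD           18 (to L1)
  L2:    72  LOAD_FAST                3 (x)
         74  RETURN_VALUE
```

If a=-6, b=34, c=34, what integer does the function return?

LOAD_FAST a → push -6
LOAD_CONST → push 2
BINARY_OP << → -6 << 2 = -24
STORE_FAST x → x=-24
LOAD_FAST_LOAD_FAST b,b → push 34,34
BINARY_OP // → 34 // 34 = 1
STORE_FAST x → x=1
LOAD_CONST → push 0
STORE_FAST i → i=0
LOAD_FAST i → push 0
LOAD_CONST → push 5
COMPARE_OP bool(<) → 0 vs 5 = True
POP_JUMP_IF_FALSE → pop True; no jump
LOAD_FAST x → push 1
LOAD_CONST → push 7
BINARY_OP - → 1 - 7 = -6
STORE_FAST x → x=-6
LOAD_FAST i → push 0
LOAD_CONST → push 1
BINARY_OP + → 0 + 1 = 1
STORE_FAST i → i=1
LOAD_FAST i → push 1
LOAD_CONST → push 5
COMPARE_OP bool(<) → 1 vs 5 = True
POP_JUMP_IF_FALSE → pop True; no jump
LOAD_FAST x → push -6
LOAD_CONST → push 7
BINARY_OP - → -6 - 7 = -13
STORE_FAST x → x=-13
LOAD_FAST i → push 1
LOAD_CONST → push 1
BINARY_OP + → 1 + 1 = 2
STORE_FAST i → i=2
LOAD_FAST i → push 2
LOAD_CONST → push 5
COMPARE_OP bool(<) → 2 vs 5 = True
POP_JUMP_IF_FALSE → pop True; no jump
LOAD_FAST x → push -13
LOAD_CONST → push 7
BINARY_OP - → -13 - 7 = -20
STORE_FAST x → x=-20
LOAD_FAST i → push 2
LOAD_CONST → push 1
BINARY_OP + → 2 + 1 = 3
STORE_FAST i → i=3
LOAD_FAST i → push 3
LOAD_CONST → push 5
COMPARE_OP bool(<) → 3 vs 5 = True
POP_JUMP_IF_FALSE → pop True; no jump
LOAD_FAST x → push -20
LOAD_CONST → push 7
BINARY_OP - → -20 - 7 = -27
STORE_FAST x → x=-27
LOAD_FAST i → push 3
LOAD_CONST → push 1
BINARY_OP + → 3 + 1 = 4
STORE_FAST i → i=4
LOAD_FAST i → push 4
LOAD_CONST → push 5
COMPARE_OP bool(<) → 4 vs 5 = True
POP_JUMP_IF_FALSE → pop True; no jump
LOAD_FAST x → push -27
LOAD_CONST → push 7
BINARY_OP - → -27 - 7 = -34
STORE_FAST x → x=-34
LOAD_FAST i → push 4
LOAD_CONST → push 1
BINARY_OP + → 4 + 1 = 5
STORE_FAST i → i=5
LOAD_FAST i → push 5
LOAD_CONST → push 5
COMPARE_OP bool(<) → 5 vs 5 = False
POP_JUMP_IF_FALSE → pop False; jump
LOAD_FAST x → push -34
RETURN_VALUE → return -34.

-34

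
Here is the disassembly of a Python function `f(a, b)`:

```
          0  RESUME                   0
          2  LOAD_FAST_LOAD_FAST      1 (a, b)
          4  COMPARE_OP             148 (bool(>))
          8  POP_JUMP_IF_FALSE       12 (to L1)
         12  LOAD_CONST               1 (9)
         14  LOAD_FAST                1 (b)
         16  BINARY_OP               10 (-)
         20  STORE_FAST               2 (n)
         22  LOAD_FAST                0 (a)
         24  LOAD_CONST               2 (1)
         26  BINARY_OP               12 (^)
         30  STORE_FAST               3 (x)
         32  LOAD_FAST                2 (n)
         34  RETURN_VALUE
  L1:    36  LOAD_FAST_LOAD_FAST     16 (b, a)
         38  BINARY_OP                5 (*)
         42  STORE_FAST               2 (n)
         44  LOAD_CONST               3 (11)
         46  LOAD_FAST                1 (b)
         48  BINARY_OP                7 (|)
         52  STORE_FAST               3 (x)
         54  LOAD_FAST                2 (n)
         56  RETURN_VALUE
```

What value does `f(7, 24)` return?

LOAD_FAST_LOAD_FAST a,b → push 7,24. Stack: [7, 24]
COMPARE_OP bool(>) → 7 vs 24 = False. Stack: [False]
POP_JUMP_IF_FALSE → pop False; jump. Stack: []
LOAD_FAST_LOAD_FAST b,a → push 24,7. Stack: [24, 7]
BINARY_OP * → 24 * 7 = 168. Stack: [168]
STORE_FAST n → n=168. Stack: []
LOAD_CONST → push 11. Stack: [11]
LOAD_FAST b → push 24. Stack: [11, 24]
BINARY_OP | → 11 | 24 = 27. Stack: [27]
STORE_FAST x → x=27. Stack: []
LOAD_FAST n → push 168. Stack: [168]
RETURN_VALUE → return 168.

168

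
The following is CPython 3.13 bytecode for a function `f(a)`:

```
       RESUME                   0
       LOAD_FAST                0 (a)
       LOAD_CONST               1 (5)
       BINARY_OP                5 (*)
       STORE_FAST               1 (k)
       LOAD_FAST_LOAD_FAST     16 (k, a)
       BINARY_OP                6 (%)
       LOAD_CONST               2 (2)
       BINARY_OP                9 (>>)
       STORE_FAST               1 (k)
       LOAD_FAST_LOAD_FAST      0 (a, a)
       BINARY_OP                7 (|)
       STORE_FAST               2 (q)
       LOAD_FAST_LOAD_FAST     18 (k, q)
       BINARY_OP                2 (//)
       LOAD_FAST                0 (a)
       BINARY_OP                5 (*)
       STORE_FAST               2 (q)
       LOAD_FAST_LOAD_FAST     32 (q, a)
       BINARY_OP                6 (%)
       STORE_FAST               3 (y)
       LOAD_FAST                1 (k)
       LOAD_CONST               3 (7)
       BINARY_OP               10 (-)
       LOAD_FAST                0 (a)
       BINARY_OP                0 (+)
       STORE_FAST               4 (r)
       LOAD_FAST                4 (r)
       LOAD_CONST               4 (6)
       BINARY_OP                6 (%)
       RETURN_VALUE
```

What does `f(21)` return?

LOAD_FAST a → push 21. Stack: [21]
LOAD_CONST → push 5. Stack: [21, 5]
BINARY_OP * → 21 * 5 = 105. Stack: [105]
STORE_FAST k → k=105. Stack: []
LOAD_FAST_LOAD_FAST k,a → push 105,21. Stack: [105, 21]
BINARY_OP % → 105 % 21 = 0. Stack: [0]
LOAD_CONST → push 2. Stack: [0, 2]
BINARY_OP >> → 0 >> 2 = 0. Stack: [0]
STORE_FAST k → k=0. Stack: []
LOAD_FAST_LOAD_FAST a,a → push 21,21. Stack: [21, 21]
BINARY_OP | → 21 | 21 = 21. Stack: [21]
STORE_FAST q → q=21. Stack: []
LOAD_FAST_LOAD_FAST k,q → push 0,21. Stack: [0, 21]
BINARY_OP // → 0 // 21 = 0. Stack: [0]
LOAD_FAST a → push 21. Stack: [0, 21]
BINARY_OP * → 0 * 21 = 0. Stack: [0]
STORE_FAST q → q=0. Stack: []
LOAD_FAST_LOAD_FAST q,a → push 0,21. Stack: [0, 21]
BINARY_OP % → 0 % 21 = 0. Stack: [0]
STORE_FAST y → y=0. Stack: []
LOAD_FAST k → push 0. Stack: [0]
LOAD_CONST → push 7. Stack: [0, 7]
BINARY_OP - → 0 - 7 = -7. Stack: [-7]
LOAD_FAST a → push 21. Stack: [-7, 21]
BINARY_OP + → -7 + 21 = 14. Stack: [14]
STORE_FAST r → r=14. Stack: []
LOAD_FAST r → push 14. Stack: [14]
LOAD_CONST → push 6. Stack: [14, 6]
BINARY_OP % → 14 % 6 = 2. Stack: [2]
RETURN_VALUE → return 2.

2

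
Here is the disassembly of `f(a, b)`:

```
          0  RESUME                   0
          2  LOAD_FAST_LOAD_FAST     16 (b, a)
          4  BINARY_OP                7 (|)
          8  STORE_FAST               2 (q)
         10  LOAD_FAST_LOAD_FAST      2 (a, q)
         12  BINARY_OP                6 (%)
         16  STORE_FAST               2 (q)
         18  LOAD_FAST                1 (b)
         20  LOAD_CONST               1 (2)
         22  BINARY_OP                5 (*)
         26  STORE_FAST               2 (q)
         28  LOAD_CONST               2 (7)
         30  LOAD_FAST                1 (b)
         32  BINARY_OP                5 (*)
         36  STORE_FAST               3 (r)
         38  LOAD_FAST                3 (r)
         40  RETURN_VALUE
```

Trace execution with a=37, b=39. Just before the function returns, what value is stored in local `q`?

LOAD_FAST_LOAD_FAST b,a → push 39,37. Stack: [39, 37]
BINARY_OP | → 39 | 37 = 39. Stack: [39]
STORE_FAST q → q=39. Stack: []
LOAD_FAST_LOAD_FAST a,q → push 37,39. Stack: [37, 39]
BINARY_OP % → 37 % 39 = 37. Stack: [37]
STORE_FAST q → q=37. Stack: []
LOAD_FAST b → push 39. Stack: [39]
LOAD_CONST → push 2. Stack: [39, 2]
BINARY_OP * → 39 * 2 = 78. Stack: [78]
STORE_FAST q → q=78. Stack: []
LOAD_CONST → push 7. Stack: [7]
LOAD_FAST b → push 39. Stack: [7, 39]
BINARY_OP * → 7 * 39 = 273. Stack: [273]
STORE_FAST r → r=273. Stack: []
LOAD_FAST r → push 273. Stack: [273]
RETURN_VALUE → return 273.

78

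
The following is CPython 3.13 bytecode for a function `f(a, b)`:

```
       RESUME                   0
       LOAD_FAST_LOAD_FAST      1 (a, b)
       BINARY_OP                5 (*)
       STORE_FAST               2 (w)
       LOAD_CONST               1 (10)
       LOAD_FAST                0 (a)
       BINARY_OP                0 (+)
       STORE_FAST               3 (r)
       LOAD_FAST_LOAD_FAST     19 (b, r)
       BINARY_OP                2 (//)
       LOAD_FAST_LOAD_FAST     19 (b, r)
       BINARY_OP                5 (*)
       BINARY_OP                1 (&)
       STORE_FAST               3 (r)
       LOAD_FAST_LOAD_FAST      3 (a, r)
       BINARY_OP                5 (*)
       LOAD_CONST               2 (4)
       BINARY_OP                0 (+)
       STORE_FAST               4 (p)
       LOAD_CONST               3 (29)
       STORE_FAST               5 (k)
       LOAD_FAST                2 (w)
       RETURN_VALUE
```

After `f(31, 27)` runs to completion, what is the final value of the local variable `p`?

4

LOAD_FAST_LOAD_FAST a,b → push 31,27. Stack: [31, 27]
BINARY_OP * → 31 * 27 = 837. Stack: [837]
STORE_FAST w → w=837. Stack: []
LOAD_CONST → push 10. Stack: [10]
LOAD_FAST a → push 31. Stack: [10, 31]
BINARY_OP + → 10 + 31 = 41. Stack: [41]
STORE_FAST r → r=41. Stack: []
LOAD_FAST_LOAD_FAST b,r → push 27,41. Stack: [27, 41]
BINARY_OP // → 27 // 41 = 0. Stack: [0]
LOAD_FAST_LOAD_FAST b,r → push 27,41. Stack: [0, 27, 41]
BINARY_OP * → 27 * 41 = 1107. Stack: [0, 1107]
BINARY_OP & → 0 & 1107 = 0. Stack: [0]
STORE_FAST r → r=0. Stack: []
LOAD_FAST_LOAD_FAST a,r → push 31,0. Stack: [31, 0]
BINARY_OP * → 31 * 0 = 0. Stack: [0]
LOAD_CONST → push 4. Stack: [0, 4]
BINARY_OP + → 0 + 4 = 4. Stack: [4]
STORE_FAST p → p=4. Stack: []
LOAD_CONST → push 29. Stack: [29]
STORE_FAST k → k=29. Stack: []
LOAD_FAST w → push 837. Stack: [837]
RETURN_VALUE → return 837.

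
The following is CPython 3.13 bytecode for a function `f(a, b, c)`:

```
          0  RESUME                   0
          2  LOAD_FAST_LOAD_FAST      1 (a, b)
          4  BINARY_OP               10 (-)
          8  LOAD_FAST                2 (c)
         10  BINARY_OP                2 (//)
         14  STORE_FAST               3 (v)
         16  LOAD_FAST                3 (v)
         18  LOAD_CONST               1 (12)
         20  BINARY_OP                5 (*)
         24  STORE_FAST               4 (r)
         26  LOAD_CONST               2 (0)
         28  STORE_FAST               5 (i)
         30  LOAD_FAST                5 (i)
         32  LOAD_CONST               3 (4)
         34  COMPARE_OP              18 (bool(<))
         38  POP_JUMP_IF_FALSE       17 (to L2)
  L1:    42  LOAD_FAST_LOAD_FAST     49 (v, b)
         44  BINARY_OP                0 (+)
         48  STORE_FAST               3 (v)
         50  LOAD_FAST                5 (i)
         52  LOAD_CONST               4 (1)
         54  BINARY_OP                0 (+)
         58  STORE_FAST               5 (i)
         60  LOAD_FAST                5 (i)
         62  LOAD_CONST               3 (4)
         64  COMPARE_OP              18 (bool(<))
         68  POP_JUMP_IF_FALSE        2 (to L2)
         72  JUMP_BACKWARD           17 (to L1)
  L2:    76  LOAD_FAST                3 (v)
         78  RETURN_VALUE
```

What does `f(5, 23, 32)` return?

91

LOAD_FAST_LOAD_FAST a,b → push 5,23. Stack: [5, 23]
BINARY_OP - → 5 - 23 = -18. Stack: [-18]
LOAD_FAST c → push 32. Stack: [-18, 32]
BINARY_OP // → -18 // 32 = -1. Stack: [-1]
STORE_FAST v → v=-1. Stack: []
LOAD_FAST v → push -1. Stack: [-1]
LOAD_CONST → push 12. Stack: [-1, 12]
BINARY_OP * → -1 * 12 = -12. Stack: [-12]
STORE_FAST r → r=-12. Stack: []
LOAD_CONST → push 0. Stack: [0]
STORE_FAST i → i=0. Stack: []
LOAD_FAST i → push 0. Stack: [0]
LOAD_CONST → push 4. Stack: [0, 4]
COMPARE_OP bool(<) → 0 vs 4 = True. Stack: [True]
POP_JUMP_IF_FALSE → pop True; no jump. Stack: []
LOAD_FAST_LOAD_FAST v,b → push -1,23. Stack: [-1, 23]
BINARY_OP + → -1 + 23 = 22. Stack: [22]
STORE_FAST v → v=22. Stack: []
LOAD_FAST i → push 0. Stack: [0]
LOAD_CONST → push 1. Stack: [0, 1]
BINARY_OP + → 0 + 1 = 1. Stack: [1]
STORE_FAST i → i=1. Stack: []
LOAD_FAST i → push 1. Stack: [1]
LOAD_CONST → push 4. Stack: [1, 4]
COMPARE_OP bool(<) → 1 vs 4 = True. Stack: [True]
POP_JUMP_IF_FALSE → pop True; no jump. Stack: []
LOAD_FAST_LOAD_FAST v,b → push 22,23. Stack: [22, 23]
BINARY_OP + → 22 + 23 = 45. Stack: [45]
STORE_FAST v → v=45. Stack: []
LOAD_FAST i → push 1. Stack: [1]
LOAD_CONST → push 1. Stack: [1, 1]
BINARY_OP + → 1 + 1 = 2. Stack: [2]
STORE_FAST i → i=2. Stack: []
LOAD_FAST i → push 2. Stack: [2]
LOAD_CONST → push 4. Stack: [2, 4]
COMPARE_OP bool(<) → 2 vs 4 = True. Stack: [True]
POP_JUMP_IF_FALSE → pop True; no jump. Stack: []
LOAD_FAST_LOAD_FAST v,b → push 45,23. Stack: [45, 23]
BINARY_OP + → 45 + 23 = 68. Stack: [68]
STORE_FAST v → v=68. Stack: []
LOAD_FAST i → push 2. Stack: [2]
LOAD_CONST → push 1. Stack: [2, 1]
BINARY_OP + → 2 + 1 = 3. Stack: [3]
STORE_FAST i → i=3. Stack: []
LOAD_FAST i → push 3. Stack: [3]
LOAD_CONST → push 4. Stack: [3, 4]
COMPARE_OP bool(<) → 3 vs 4 = True. Stack: [True]
POP_JUMP_IF_FALSE → pop True; no jump. Stack: []
LOAD_FAST_LOAD_FAST v,b → push 68,23. Stack: [68, 23]
BINARY_OP + → 68 + 23 = 91. Stack: [91]
STORE_FAST v → v=91. Stack: []
LOAD_FAST i → push 3. Stack: [3]
LOAD_CONST → push 1. Stack: [3, 1]
BINARY_OP + → 3 + 1 = 4. Stack: [4]
STORE_FAST i → i=4. Stack: []
LOAD_FAST i → push 4. Stack: [4]
LOAD_CONST → push 4. Stack: [4, 4]
COMPARE_OP bool(<) → 4 vs 4 = False. Stack: [False]
POP_JUMP_IF_FALSE → pop False; jump. Stack: []
LOAD_FAST v → push 91. Stack: [91]
RETURN_VALUE → return 91.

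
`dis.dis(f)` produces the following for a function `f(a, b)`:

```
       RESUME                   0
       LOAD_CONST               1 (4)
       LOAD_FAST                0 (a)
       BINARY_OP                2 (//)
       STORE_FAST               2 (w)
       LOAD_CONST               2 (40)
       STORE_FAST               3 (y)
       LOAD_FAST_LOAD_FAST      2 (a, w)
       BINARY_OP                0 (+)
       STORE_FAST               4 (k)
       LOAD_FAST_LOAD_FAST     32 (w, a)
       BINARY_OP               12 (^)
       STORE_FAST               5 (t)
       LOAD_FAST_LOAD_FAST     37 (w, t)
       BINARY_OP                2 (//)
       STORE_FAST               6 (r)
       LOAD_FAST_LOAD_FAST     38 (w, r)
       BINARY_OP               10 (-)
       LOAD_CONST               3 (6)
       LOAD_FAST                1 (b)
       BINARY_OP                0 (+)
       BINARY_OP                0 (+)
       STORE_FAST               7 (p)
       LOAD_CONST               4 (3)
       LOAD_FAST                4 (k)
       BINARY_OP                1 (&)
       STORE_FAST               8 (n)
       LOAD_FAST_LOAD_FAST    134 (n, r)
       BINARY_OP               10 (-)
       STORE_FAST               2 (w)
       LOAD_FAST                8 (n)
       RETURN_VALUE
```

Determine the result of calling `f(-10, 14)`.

LOAD_CONST → push 4. Stack: [4]
LOAD_FAST a → push -10. Stack: [4, -10]
BINARY_OP // → 4 // -10 = -1. Stack: [-1]
STORE_FAST w → w=-1. Stack: []
LOAD_CONST → push 40. Stack: [40]
STORE_FAST y → y=40. Stack: []
LOAD_FAST_LOAD_FAST a,w → push -10,-1. Stack: [-10, -1]
BINARY_OP + → -10 + -1 = -11. Stack: [-11]
STORE_FAST k → k=-11. Stack: []
LOAD_FAST_LOAD_FAST w,a → push -1,-10. Stack: [-1, -10]
BINARY_OP ^ → -1 ^ -10 = 9. Stack: [9]
STORE_FAST t → t=9. Stack: []
LOAD_FAST_LOAD_FAST w,t → push -1,9. Stack: [-1, 9]
BINARY_OP // → -1 // 9 = -1. Stack: [-1]
STORE_FAST r → r=-1. Stack: []
LOAD_FAST_LOAD_FAST w,r → push -1,-1. Stack: [-1, -1]
BINARY_OP - → -1 - -1 = 0. Stack: [0]
LOAD_CONST → push 6. Stack: [0, 6]
LOAD_FAST b → push 14. Stack: [0, 6, 14]
BINARY_OP + → 6 + 14 = 20. Stack: [0, 20]
BINARY_OP + → 0 + 20 = 20. Stack: [20]
STORE_FAST p → p=20. Stack: []
LOAD_CONST → push 3. Stack: [3]
LOAD_FAST k → push -11. Stack: [3, -11]
BINARY_OP & → 3 & -11 = 1. Stack: [1]
STORE_FAST n → n=1. Stack: []
LOAD_FAST_LOAD_FAST n,r → push 1,-1. Stack: [1, -1]
BINARY_OP - → 1 - -1 = 2. Stack: [2]
STORE_FAST w → w=2. Stack: []
LOAD_FAST n → push 1. Stack: [1]
RETURN_VALUE → return 1.

1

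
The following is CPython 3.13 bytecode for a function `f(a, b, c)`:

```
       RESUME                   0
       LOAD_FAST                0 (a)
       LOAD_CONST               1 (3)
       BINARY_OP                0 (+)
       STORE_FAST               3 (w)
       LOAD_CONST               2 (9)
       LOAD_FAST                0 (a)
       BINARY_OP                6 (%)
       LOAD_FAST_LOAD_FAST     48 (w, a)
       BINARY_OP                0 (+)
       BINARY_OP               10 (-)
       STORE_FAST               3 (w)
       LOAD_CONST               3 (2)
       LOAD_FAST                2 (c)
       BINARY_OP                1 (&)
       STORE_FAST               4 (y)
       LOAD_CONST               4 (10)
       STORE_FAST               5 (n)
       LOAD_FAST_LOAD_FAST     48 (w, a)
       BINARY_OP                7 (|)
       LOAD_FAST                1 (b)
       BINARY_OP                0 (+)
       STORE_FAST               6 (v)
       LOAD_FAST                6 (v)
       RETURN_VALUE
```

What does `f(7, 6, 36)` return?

LOAD_FAST a → push 7. Stack: [7]
LOAD_CONST → push 3. Stack: [7, 3]
BINARY_OP + → 7 + 3 = 10. Stack: [10]
STORE_FAST w → w=10. Stack: []
LOAD_CONST → push 9. Stack: [9]
LOAD_FAST a → push 7. Stack: [9, 7]
BINARY_OP % → 9 % 7 = 2. Stack: [2]
LOAD_FAST_LOAD_FAST w,a → push 10,7. Stack: [2, 10, 7]
BINARY_OP + → 10 + 7 = 17. Stack: [2, 17]
BINARY_OP - → 2 - 17 = -15. Stack: [-15]
STORE_FAST w → w=-15. Stack: []
LOAD_CONST → push 2. Stack: [2]
LOAD_FAST c → push 36. Stack: [2, 36]
BINARY_OP & → 2 & 36 = 0. Stack: [0]
STORE_FAST y → y=0. Stack: []
LOAD_CONST → push 10. Stack: [10]
STORE_FAST n → n=10. Stack: []
LOAD_FAST_LOAD_FAST w,a → push -15,7. Stack: [-15, 7]
BINARY_OP | → -15 | 7 = -9. Stack: [-9]
LOAD_FAST b → push 6. Stack: [-9, 6]
BINARY_OP + → -9 + 6 = -3. Stack: [-3]
STORE_FAST v → v=-3. Stack: []
LOAD_FAST v → push -3. Stack: [-3]
RETURN_VALUE → return -3.

-3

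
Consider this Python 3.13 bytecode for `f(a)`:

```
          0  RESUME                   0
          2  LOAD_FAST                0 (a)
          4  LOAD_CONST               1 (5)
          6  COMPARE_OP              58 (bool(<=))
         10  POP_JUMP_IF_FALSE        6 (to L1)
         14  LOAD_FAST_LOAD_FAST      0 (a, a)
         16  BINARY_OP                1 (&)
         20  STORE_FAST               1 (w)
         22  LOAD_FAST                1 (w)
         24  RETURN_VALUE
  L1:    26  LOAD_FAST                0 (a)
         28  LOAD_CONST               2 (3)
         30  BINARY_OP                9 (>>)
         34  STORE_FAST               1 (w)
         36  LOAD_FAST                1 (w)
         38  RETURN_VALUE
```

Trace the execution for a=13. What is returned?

LOAD_FAST a → push 13. Stack: [13]
LOAD_CONST → push 5. Stack: [13, 5]
COMPARE_OP bool(<=) → 13 vs 5 = False. Stack: [False]
POP_JUMP_IF_FALSE → pop False; jump. Stack: []
LOAD_FAST a → push 13. Stack: [13]
LOAD_CONST → push 3. Stack: [13, 3]
BINARY_OP >> → 13 >> 3 = 1. Stack: [1]
STORE_FAST w → w=1. Stack: []
LOAD_FAST w → push 1. Stack: [1]
RETURN_VALUE → return 1.

1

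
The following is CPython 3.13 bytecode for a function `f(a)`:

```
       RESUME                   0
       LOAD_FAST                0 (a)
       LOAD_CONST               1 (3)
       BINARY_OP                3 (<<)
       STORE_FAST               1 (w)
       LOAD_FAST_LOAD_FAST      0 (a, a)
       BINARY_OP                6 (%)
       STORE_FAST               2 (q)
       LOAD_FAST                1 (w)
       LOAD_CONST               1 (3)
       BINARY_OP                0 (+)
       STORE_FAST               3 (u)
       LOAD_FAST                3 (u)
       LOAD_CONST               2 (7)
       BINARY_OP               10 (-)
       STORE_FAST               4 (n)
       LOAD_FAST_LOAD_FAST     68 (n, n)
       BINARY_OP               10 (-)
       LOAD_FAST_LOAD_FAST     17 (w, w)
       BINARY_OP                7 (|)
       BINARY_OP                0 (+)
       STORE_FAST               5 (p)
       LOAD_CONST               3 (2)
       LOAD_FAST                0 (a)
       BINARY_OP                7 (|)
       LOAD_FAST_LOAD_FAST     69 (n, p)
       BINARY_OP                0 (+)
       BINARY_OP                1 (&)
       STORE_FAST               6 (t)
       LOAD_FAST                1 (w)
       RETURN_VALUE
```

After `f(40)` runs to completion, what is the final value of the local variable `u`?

323

LOAD_FAST a → push 40. Stack: [40]
LOAD_CONST → push 3. Stack: [40, 3]
BINARY_OP << → 40 << 3 = 320. Stack: [320]
STORE_FAST w → w=320. Stack: []
LOAD_FAST_LOAD_FAST a,a → push 40,40. Stack: [40, 40]
BINARY_OP % → 40 % 40 = 0. Stack: [0]
STORE_FAST q → q=0. Stack: []
LOAD_FAST w → push 320. Stack: [320]
LOAD_CONST → push 3. Stack: [320, 3]
BINARY_OP + → 320 + 3 = 323. Stack: [323]
STORE_FAST u → u=323. Stack: []
LOAD_FAST u → push 323. Stack: [323]
LOAD_CONST → push 7. Stack: [323, 7]
BINARY_OP - → 323 - 7 = 316. Stack: [316]
STORE_FAST n → n=316. Stack: []
LOAD_FAST_LOAD_FAST n,n → push 316,316. Stack: [316, 316]
BINARY_OP - → 316 - 316 = 0. Stack: [0]
LOAD_FAST_LOAD_FAST w,w → push 320,320. Stack: [0, 320, 320]
BINARY_OP | → 320 | 320 = 320. Stack: [0, 320]
BINARY_OP + → 0 + 320 = 320. Stack: [320]
STORE_FAST p → p=320. Stack: []
LOAD_CONST → push 2. Stack: [2]
LOAD_FAST a → push 40. Stack: [2, 40]
BINARY_OP | → 2 | 40 = 42. Stack: [42]
LOAD_FAST_LOAD_FAST n,p → push 316,320. Stack: [42, 316, 320]
BINARY_OP + → 316 + 320 = 636. Stack: [42, 636]
BINARY_OP & → 42 & 636 = 40. Stack: [40]
STORE_FAST t → t=40. Stack: []
LOAD_FAST w → push 320. Stack: [320]
RETURN_VALUE → return 320.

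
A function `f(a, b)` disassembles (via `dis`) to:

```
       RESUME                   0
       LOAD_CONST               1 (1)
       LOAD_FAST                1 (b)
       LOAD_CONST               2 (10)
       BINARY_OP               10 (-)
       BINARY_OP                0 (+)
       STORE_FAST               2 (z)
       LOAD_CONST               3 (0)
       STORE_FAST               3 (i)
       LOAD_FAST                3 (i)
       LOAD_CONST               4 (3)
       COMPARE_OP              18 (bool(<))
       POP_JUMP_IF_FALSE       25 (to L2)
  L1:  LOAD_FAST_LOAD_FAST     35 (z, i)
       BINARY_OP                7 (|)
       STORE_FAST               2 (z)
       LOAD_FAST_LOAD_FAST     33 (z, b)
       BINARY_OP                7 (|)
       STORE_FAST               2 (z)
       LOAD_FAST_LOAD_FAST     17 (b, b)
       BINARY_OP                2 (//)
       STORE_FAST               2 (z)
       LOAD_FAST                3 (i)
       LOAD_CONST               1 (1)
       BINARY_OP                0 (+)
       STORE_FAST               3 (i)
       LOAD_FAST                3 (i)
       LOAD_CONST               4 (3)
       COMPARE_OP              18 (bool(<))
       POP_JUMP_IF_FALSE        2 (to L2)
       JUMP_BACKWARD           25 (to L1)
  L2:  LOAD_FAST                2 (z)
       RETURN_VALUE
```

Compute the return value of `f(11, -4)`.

1

LOAD_CONST → push 1
LOAD_FAST b → push -4
LOAD_CONST → push 10
BINARY_OP - → -4 - 10 = -14
BINARY_OP + → 1 + -14 = -13
STORE_FAST z → z=-13
LOAD_CONST → push 0
STORE_FAST i → i=0
LOAD_FAST i → push 0
LOAD_CONST → push 3
COMPARE_OP bool(<) → 0 vs 3 = True
POP_JUMP_IF_FALSE → pop True; no jump
LOAD_FAST_LOAD_FAST z,i → push -13,0
BINARY_OP | → -13 | 0 = -13
STORE_FAST z → z=-13
LOAD_FAST_LOAD_FAST z,b → push -13,-4
BINARY_OP | → -13 | -4 = -1
STORE_FAST z → z=-1
LOAD_FAST_LOAD_FAST b,b → push -4,-4
BINARY_OP // → -4 // -4 = 1
STORE_FAST z → z=1
LOAD_FAST i → push 0
LOAD_CONST → push 1
BINARY_OP + → 0 + 1 = 1
STORE_FAST i → i=1
LOAD_FAST i → push 1
LOAD_CONST → push 3
COMPARE_OP bool(<) → 1 vs 3 = True
POP_JUMP_IF_FALSE → pop True; no jump
LOAD_FAST_LOAD_FAST z,i → push 1,1
BINARY_OP | → 1 | 1 = 1
STORE_FAST z → z=1
LOAD_FAST_LOAD_FAST z,b → push 1,-4
BINARY_OP | → 1 | -4 = -3
STORE_FAST z → z=-3
LOAD_FAST_LOAD_FAST b,b → push -4,-4
BINARY_OP // → -4 // -4 = 1
STORE_FAST z → z=1
LOAD_FAST i → push 1
LOAD_CONST → push 1
BINARY_OP + → 1 + 1 = 2
STORE_FAST i → i=2
LOAD_FAST i → push 2
LOAD_CONST → push 3
COMPARE_OP bool(<) → 2 vs 3 = True
POP_JUMP_IF_FALSE → pop True; no jump
LOAD_FAST_LOAD_FAST z,i → push 1,2
BINARY_OP | → 1 | 2 = 3
STORE_FAST z → z=3
LOAD_FAST_LOAD_FAST z,b → push 3,-4
BINARY_OP | → 3 | -4 = -1
STORE_FAST z → z=-1
LOAD_FAST_LOAD_FAST b,b → push -4,-4
BINARY_OP // → -4 // -4 = 1
STORE_FAST z → z=1
LOAD_FAST i → push 2
LOAD_CONST → push 1
BINARY_OP + → 2 + 1 = 3
STORE_FAST i → i=3
LOAD_FAST i → push 3
LOAD_CONST → push 3
COMPARE_OP bool(<) → 3 vs 3 = False
POP_JUMP_IF_FALSE → pop False; jump
LOAD_FAST z → push 1
RETURN_VALUE → return 1.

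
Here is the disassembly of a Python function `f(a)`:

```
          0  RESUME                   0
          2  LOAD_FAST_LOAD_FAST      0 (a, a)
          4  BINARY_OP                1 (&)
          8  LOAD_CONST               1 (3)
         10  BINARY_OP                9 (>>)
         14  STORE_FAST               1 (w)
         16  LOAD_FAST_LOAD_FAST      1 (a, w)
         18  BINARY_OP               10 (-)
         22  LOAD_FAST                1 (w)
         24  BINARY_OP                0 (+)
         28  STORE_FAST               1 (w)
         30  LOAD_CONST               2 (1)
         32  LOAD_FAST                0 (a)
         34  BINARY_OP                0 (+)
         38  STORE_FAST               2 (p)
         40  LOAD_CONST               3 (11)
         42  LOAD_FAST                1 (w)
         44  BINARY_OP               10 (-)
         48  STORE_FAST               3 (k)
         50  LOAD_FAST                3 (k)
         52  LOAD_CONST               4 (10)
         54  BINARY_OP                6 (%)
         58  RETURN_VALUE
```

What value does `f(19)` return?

2

LOAD_FAST_LOAD_FAST a,a → push 19,19. Stack: [19, 19]
BINARY_OP & → 19 & 19 = 19. Stack: [19]
LOAD_CONST → push 3. Stack: [19, 3]
BINARY_OP >> → 19 >> 3 = 2. Stack: [2]
STORE_FAST w → w=2. Stack: []
LOAD_FAST_LOAD_FAST a,w → push 19,2. Stack: [19, 2]
BINARY_OP - → 19 - 2 = 17. Stack: [17]
LOAD_FAST w → push 2. Stack: [17, 2]
BINARY_OP + → 17 + 2 = 19. Stack: [19]
STORE_FAST w → w=19. Stack: []
LOAD_CONST → push 1. Stack: [1]
LOAD_FAST a → push 19. Stack: [1, 19]
BINARY_OP + → 1 + 19 = 20. Stack: [20]
STORE_FAST p → p=20. Stack: []
LOAD_CONST → push 11. Stack: [11]
LOAD_FAST w → push 19. Stack: [11, 19]
BINARY_OP - → 11 - 19 = -8. Stack: [-8]
STORE_FAST k → k=-8. Stack: []
LOAD_FAST k → push -8. Stack: [-8]
LOAD_CONST → push 10. Stack: [-8, 10]
BINARY_OP % → -8 % 10 = 2. Stack: [2]
RETURN_VALUE → return 2.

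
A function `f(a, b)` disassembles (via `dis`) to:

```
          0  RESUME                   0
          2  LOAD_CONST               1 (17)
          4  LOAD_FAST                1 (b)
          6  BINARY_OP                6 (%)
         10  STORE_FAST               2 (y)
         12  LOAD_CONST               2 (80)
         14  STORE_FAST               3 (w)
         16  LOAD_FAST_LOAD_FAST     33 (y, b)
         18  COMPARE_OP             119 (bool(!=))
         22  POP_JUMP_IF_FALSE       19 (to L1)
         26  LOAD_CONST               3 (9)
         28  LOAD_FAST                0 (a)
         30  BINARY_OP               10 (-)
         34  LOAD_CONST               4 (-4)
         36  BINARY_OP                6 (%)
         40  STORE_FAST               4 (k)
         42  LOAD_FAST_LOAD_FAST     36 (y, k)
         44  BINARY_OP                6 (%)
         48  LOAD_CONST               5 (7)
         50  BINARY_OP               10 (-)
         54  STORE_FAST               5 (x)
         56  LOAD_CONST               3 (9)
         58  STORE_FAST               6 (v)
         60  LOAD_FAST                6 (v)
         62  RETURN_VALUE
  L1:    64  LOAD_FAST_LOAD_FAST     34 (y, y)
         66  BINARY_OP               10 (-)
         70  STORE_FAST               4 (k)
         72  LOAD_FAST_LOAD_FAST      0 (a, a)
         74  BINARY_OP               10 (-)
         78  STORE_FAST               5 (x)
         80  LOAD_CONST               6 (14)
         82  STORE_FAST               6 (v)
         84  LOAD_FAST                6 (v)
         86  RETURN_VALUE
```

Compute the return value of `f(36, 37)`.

LOAD_CONST → push 17. Stack: [17]
LOAD_FAST b → push 37. Stack: [17, 37]
BINARY_OP % → 17 % 37 = 17. Stack: [17]
STORE_FAST y → y=17. Stack: []
LOAD_CONST → push 80. Stack: [80]
STORE_FAST w → w=80. Stack: []
LOAD_FAST_LOAD_FAST y,b → push 17,37. Stack: [17, 37]
COMPARE_OP bool(!=) → 17 vs 37 = True. Stack: [True]
POP_JUMP_IF_FALSE → pop True; no jump. Stack: []
LOAD_CONST → push 9. Stack: [9]
LOAD_FAST a → push 36. Stack: [9, 36]
BINARY_OP - → 9 - 36 = -27. Stack: [-27]
LOAD_CONST → push -4. Stack: [-27, -4]
BINARY_OP % → -27 % -4 = -3. Stack: [-3]
STORE_FAST k → k=-3. Stack: []
LOAD_FAST_LOAD_FAST y,k → push 17,-3. Stack: [17, -3]
BINARY_OP % → 17 % -3 = -1. Stack: [-1]
LOAD_CONST → push 7. Stack: [-1, 7]
BINARY_OP - → -1 - 7 = -8. Stack: [-8]
STORE_FAST x → x=-8. Stack: []
LOAD_CONST → push 9. Stack: [9]
STORE_FAST v → v=9. Stack: []
LOAD_FAST v → push 9. Stack: [9]
RETURN_VALUE → return 9.

9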